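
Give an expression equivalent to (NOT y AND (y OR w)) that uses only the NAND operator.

(((y NAND y) NAND ((y NAND y) NAND (w NAND w))) NAND ((y NAND y) NAND ((y NAND y) NAND (w NAND w))))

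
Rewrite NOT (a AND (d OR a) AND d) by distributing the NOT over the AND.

NOT a OR NOT (d OR a) OR NOT d
De Morgan's: NOT(AND of terms) = OR of negations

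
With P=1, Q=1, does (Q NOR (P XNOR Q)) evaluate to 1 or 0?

Substituting: (1 NOR (1 XNOR 1))
= 0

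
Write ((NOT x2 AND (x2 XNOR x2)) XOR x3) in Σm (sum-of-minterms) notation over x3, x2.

Σm(0, 3) = (NOT x3 AND NOT x2) OR (x3 AND x2)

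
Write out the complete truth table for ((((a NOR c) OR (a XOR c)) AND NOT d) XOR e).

a | e | d | c | Output
----------------------
0 | 0 | 0 | 0 | 1
0 | 0 | 0 | 1 | 1
0 | 0 | 1 | 0 | 0
0 | 0 | 1 | 1 | 0
0 | 1 | 0 | 0 | 0
0 | 1 | 0 | 1 | 0
0 | 1 | 1 | 0 | 1
0 | 1 | 1 | 1 | 1
1 | 0 | 0 | 0 | 1
1 | 0 | 0 | 1 | 0
1 | 0 | 1 | 0 | 0
1 | 0 | 1 | 1 | 0
1 | 1 | 0 | 0 | 0
1 | 1 | 0 | 1 | 1
1 | 1 | 1 | 0 | 1
1 | 1 | 1 | 1 | 1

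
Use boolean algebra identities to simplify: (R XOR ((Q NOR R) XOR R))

By XOR self-cancellation ((E XOR v) XOR v = E):
= (Q NOR R)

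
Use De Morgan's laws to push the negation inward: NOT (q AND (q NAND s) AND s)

NOT q OR NOT (q NAND s) OR NOT s
De Morgan's: NOT(AND of terms) = OR of negations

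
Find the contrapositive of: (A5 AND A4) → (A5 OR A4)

Contrapositive: NOT (A5 OR A4) → NOT (A5 AND A4)
Note: A statement and its contrapositive are logically equivalent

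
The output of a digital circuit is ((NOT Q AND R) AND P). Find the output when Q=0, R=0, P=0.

Substituting: ((NOT 0 AND 0) AND 0)
= 0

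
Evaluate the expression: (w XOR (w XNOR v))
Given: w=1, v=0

Substituting: (1 XOR (1 XNOR 0))
= 1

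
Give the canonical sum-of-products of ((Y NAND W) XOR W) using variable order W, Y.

Σm(0, 1, 3) = (NOT W AND NOT Y) OR (NOT W AND Y) OR (W AND Y)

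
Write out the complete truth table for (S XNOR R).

R | S | Output
--------------
0 | 0 | 1
0 | 1 | 0
1 | 0 | 0
1 | 1 | 1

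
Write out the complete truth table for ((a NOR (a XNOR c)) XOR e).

c | e | a | Output
------------------
0 | 0 | 0 | 0
0 | 0 | 1 | 0
0 | 1 | 0 | 1
0 | 1 | 1 | 1
1 | 0 | 0 | 1
1 | 0 | 1 | 0
1 | 1 | 0 | 0
1 | 1 | 1 | 1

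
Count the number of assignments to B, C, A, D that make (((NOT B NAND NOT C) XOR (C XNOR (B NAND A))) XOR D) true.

Satisfying assignments: (0,0,0,1), (0,0,1,1), (0,1,0,1), (0,1,1,1), (1,0,0,0), (1,0,1,1), (1,1,0,1), (1,1,1,0)
Count: 8 out of 16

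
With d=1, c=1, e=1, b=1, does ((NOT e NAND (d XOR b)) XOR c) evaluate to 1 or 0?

Substituting: ((NOT 1 NAND (1 XOR 1)) XOR 1)
= 0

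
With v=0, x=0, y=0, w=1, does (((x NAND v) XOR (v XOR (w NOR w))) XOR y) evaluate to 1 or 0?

Substituting: (((0 NAND 0) XOR (0 XOR (1 NOR 1))) XOR 0)
= 1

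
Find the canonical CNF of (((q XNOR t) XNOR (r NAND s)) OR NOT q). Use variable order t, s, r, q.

(t OR s OR r OR NOT q) AND (t OR s OR NOT r OR NOT q) AND (t OR NOT s OR r OR NOT q) AND (NOT t OR NOT s OR NOT r OR NOT q)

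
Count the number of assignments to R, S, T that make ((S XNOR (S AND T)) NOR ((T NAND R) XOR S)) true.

Satisfying assignments: (0,1,0), (1,1,0)
Count: 2 out of 8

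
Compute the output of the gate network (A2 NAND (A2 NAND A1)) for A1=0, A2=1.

Substituting: (1 NAND (1 NAND 0))
= 0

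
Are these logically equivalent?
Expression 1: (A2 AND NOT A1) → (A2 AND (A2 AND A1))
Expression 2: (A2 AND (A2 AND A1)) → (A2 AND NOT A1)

No, Converse is not equivalent to original (counterexample: A1=0, A2=1)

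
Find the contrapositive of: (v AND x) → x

Contrapositive: NOT x → NOT (v AND x)
Note: A statement and its contrapositive are logically equivalent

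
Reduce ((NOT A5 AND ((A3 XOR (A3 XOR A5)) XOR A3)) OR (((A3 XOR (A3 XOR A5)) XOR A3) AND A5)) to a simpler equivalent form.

By distribution ((E AND v) OR (E AND NOT v) = E) then XOR self-cancellation ((E XOR v) XOR v = E):
= (A3 XOR A5)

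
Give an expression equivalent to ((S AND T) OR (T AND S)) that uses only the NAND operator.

((((S NAND T) NAND (S NAND T)) NAND ((S NAND T) NAND (S NAND T))) NAND (((T NAND S) NAND (T NAND S)) NAND ((T NAND S) NAND (T NAND S))))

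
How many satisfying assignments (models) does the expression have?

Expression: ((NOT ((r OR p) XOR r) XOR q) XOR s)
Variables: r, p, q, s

Satisfying assignments: (0,0,0,0), (0,0,1,1), (0,1,0,1), (0,1,1,0), (1,0,0,0), (1,0,1,1), (1,1,0,0), (1,1,1,1)
Count: 8 out of 16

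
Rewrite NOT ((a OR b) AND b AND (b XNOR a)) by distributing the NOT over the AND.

NOT (a OR b) OR NOT b OR NOT (b XNOR a)
De Morgan's: NOT(AND of terms) = OR of negations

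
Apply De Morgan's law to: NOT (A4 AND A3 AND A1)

NOT A4 OR NOT A3 OR NOT A1
De Morgan's: NOT(AND of terms) = OR of negations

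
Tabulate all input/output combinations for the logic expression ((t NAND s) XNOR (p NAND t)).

s | t | p | Output
------------------
0 | 0 | 0 | 1
0 | 0 | 1 | 1
0 | 1 | 0 | 1
0 | 1 | 1 | 0
1 | 0 | 0 | 1
1 | 0 | 1 | 1
1 | 1 | 0 | 0
1 | 1 | 1 | 1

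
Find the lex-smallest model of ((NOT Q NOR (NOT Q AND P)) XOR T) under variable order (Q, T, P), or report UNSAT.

Q=0, T=1, P=0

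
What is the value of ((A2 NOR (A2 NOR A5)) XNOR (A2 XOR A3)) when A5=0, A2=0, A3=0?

Substituting: ((0 NOR (0 NOR 0)) XNOR (0 XOR 0))
= 1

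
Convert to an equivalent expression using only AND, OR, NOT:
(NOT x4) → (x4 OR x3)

x4 OR (x4 OR x3)
(Implication elimination: A → B = NOT A OR B)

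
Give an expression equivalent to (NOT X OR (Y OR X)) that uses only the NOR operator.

(((X NOR X) NOR ((Y NOR X) NOR (Y NOR X))) NOR ((X NOR X) NOR ((Y NOR X) NOR (Y NOR X))))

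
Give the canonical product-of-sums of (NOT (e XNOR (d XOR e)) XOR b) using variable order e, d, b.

ΠM(0, 3, 4, 7) = (e OR d OR b) AND (e OR NOT d OR NOT b) AND (NOT e OR d OR b) AND (NOT e OR NOT d OR NOT b)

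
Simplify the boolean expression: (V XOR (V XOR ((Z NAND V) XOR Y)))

By XOR self-cancellation ((E XOR v) XOR v = E):
= ((Z NAND V) XOR Y)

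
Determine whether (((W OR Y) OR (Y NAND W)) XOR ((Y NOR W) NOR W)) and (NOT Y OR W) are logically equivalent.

Yes, they are equivalent — the two output columns agree on all 4 assignments:
Y | W | Expression 1 | Expression 2
-----------------------------------
0 | 0 | 1 | 1
0 | 1 | 1 | 1
1 | 0 | 0 | 0
1 | 1 | 1 | 1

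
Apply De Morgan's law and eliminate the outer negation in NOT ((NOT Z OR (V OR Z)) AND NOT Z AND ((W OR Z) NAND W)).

NOT (NOT Z OR (V OR Z)) OR Z OR NOT ((W OR Z) NAND W)
De Morgan's: NOT(AND of terms) = OR of negations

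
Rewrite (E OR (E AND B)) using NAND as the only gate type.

((E NAND E) NAND (((E NAND B) NAND (E NAND B)) NAND ((E NAND B) NAND (E NAND B))))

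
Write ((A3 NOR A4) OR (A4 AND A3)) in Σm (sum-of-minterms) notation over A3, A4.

Σm(0, 3) = (NOT A3 AND NOT A4) OR (A3 AND A4)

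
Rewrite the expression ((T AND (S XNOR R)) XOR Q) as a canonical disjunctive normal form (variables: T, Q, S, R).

(NOT T AND Q AND NOT S AND NOT R) OR (NOT T AND Q AND NOT S AND R) OR (NOT T AND Q AND S AND NOT R) OR (NOT T AND Q AND S AND R) OR (T AND NOT Q AND NOT S AND NOT R) OR (T AND NOT Q AND S AND R) OR (T AND Q AND NOT S AND R) OR (T AND Q AND S AND NOT R)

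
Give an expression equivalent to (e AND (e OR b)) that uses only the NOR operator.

((e NOR e) NOR (((e NOR b) NOR (e NOR b)) NOR ((e NOR b) NOR (e NOR b))))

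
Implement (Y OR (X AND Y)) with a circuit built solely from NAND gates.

((Y NAND Y) NAND (((X NAND Y) NAND (X NAND Y)) NAND ((X NAND Y) NAND (X NAND Y))))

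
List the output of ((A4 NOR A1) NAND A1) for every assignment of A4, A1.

A4 | A1 | Output
----------------
0 | 0 | 1
0 | 1 | 1
1 | 0 | 1
1 | 1 | 1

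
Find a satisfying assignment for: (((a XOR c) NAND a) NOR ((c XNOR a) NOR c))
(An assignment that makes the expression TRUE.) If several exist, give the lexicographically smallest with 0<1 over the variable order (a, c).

UNSATISFIABLE - no assignment makes this expression true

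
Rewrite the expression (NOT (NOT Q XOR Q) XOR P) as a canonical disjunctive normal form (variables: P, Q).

(P AND NOT Q) OR (P AND Q)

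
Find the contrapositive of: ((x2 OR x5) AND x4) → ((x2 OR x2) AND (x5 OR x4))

Contrapositive: NOT ((x2 OR x2) AND (x5 OR x4)) → NOT ((x2 OR x5) AND x4)
Note: A statement and its contrapositive are logically equivalent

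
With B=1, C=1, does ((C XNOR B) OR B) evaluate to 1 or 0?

Substituting: ((1 XNOR 1) OR 1)
= 1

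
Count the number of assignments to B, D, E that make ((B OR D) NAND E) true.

Satisfying assignments: (0,0,0), (0,0,1), (0,1,0), (1,0,0), (1,1,0)
Count: 5 out of 8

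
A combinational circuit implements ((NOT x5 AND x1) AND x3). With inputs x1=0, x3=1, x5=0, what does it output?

Substituting: ((NOT 0 AND 0) AND 1)
= 0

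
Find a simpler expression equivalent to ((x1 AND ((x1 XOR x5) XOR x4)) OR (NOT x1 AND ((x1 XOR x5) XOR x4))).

By distribution ((E AND v) OR (E AND NOT v) = E):
= ((x1 XOR x5) XOR x4)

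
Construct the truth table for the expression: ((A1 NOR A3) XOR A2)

A2 | A1 | A3 | Output
---------------------
0 | 0 | 0 | 1
0 | 0 | 1 | 0
0 | 1 | 0 | 0
0 | 1 | 1 | 0
1 | 0 | 0 | 0
1 | 0 | 1 | 1
1 | 1 | 0 | 1
1 | 1 | 1 | 1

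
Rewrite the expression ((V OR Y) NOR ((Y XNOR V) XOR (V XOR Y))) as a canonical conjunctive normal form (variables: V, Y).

(V OR Y) AND (V OR NOT Y) AND (NOT V OR Y) AND (NOT V OR NOT Y)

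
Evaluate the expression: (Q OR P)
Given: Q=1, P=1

Substituting: (1 OR 1)
= 1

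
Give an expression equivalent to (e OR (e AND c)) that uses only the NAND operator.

((e NAND e) NAND (((e NAND c) NAND (e NAND c)) NAND ((e NAND c) NAND (e NAND c))))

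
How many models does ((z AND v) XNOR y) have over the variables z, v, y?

Satisfying assignments: (0,0,0), (0,1,0), (1,0,0), (1,1,1)
Count: 4 out of 8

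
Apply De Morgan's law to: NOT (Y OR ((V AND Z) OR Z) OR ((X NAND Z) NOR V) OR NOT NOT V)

NOT Y AND NOT ((V AND Z) OR Z) AND NOT ((X NAND Z) NOR V) AND NOT V
De Morgan's: NOT(OR of terms) = AND of negations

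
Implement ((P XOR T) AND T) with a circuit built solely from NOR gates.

((((((P NOR T) NOR (P NOR T)) NOR ((P NOR T) NOR (P NOR T))) NOR ((((P NOR P) NOR (T NOR T)) NOR ((P NOR P) NOR (T NOR T))) NOR (((P NOR P) NOR (T NOR T)) NOR ((P NOR P) NOR (T NOR T))))) NOR ((((P NOR T) NOR (P NOR T)) NOR ((P NOR T) NOR (P NOR T))) NOR ((((P NOR P) NOR (T NOR T)) NOR ((P NOR P) NOR (T NOR T))) NOR (((P NOR P) NOR (T NOR T)) NOR ((P NOR P) NOR (T NOR T)))))) NOR (T NOR T))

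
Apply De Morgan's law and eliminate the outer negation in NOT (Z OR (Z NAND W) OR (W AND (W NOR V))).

NOT Z AND NOT (Z NAND W) AND NOT (W AND (W NOR V))
De Morgan's: NOT(OR of terms) = AND of negations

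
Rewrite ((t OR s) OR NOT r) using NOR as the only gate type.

((((t NOR s) NOR (t NOR s)) NOR (r NOR r)) NOR (((t NOR s) NOR (t NOR s)) NOR (r NOR r)))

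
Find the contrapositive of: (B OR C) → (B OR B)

Contrapositive: NOT (B OR B) → NOT (B OR C)
Note: A statement and its contrapositive are logically equivalent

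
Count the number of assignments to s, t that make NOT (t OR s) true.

Satisfying assignments: (0,0)
Count: 1 out of 4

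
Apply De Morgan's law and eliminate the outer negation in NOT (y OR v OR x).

NOT y AND NOT v AND NOT x
De Morgan's: NOT(OR of terms) = AND of negations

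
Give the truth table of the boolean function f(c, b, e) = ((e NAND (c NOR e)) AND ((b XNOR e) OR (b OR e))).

c | b | e | Output
------------------
0 | 0 | 0 | 1
0 | 0 | 1 | 1
0 | 1 | 0 | 1
0 | 1 | 1 | 1
1 | 0 | 0 | 1
1 | 0 | 1 | 1
1 | 1 | 0 | 1
1 | 1 | 1 | 1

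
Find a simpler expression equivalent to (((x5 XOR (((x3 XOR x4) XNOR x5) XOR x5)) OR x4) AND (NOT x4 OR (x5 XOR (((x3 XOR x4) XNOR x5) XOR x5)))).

By distribution ((E OR v) AND (E OR NOT v) = E) then XOR self-cancellation ((E XOR v) XOR v = E):
= ((x3 XOR x4) XNOR x5)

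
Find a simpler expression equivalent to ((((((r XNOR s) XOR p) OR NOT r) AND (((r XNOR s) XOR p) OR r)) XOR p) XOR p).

By XOR self-cancellation ((E XOR v) XOR v = E) then distribution ((E OR v) AND (E OR NOT v) = E):
= ((r XNOR s) XOR p)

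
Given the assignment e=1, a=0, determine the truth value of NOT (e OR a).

Substituting: NOT (1 OR 0)
= 0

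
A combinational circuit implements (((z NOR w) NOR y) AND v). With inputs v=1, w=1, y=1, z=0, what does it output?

Substituting: (((0 NOR 1) NOR 1) AND 1)
= 0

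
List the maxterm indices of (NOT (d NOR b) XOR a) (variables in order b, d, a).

ΠM(0, 3, 5, 7) = (b OR d OR a) AND (b OR NOT d OR NOT a) AND (NOT b OR d OR NOT a) AND (NOT b OR NOT d OR NOT a)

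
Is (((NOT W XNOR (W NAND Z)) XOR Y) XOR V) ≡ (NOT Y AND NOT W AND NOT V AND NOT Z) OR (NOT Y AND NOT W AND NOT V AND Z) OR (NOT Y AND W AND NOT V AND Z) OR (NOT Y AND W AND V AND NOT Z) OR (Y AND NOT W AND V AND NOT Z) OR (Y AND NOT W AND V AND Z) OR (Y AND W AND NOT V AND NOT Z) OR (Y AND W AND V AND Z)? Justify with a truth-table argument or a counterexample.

Yes, they are equivalent — the two output columns agree on all 16 assignments:
Y | W | V | Z | Expression 1 | Expression 2
-------------------------------------------
0 | 0 | 0 | 0 | 1 | 1
0 | 0 | 0 | 1 | 1 | 1
0 | 0 | 1 | 0 | 0 | 0
0 | 0 | 1 | 1 | 0 | 0
0 | 1 | 0 | 0 | 0 | 0
0 | 1 | 0 | 1 | 1 | 1
0 | 1 | 1 | 0 | 1 | 1
0 | 1 | 1 | 1 | 0 | 0
1 | 0 | 0 | 0 | 0 | 0
1 | 0 | 0 | 1 | 0 | 0
1 | 0 | 1 | 0 | 1 | 1
1 | 0 | 1 | 1 | 1 | 1
1 | 1 | 0 | 0 | 1 | 1
1 | 1 | 0 | 1 | 0 | 0
1 | 1 | 1 | 0 | 0 | 0
1 | 1 | 1 | 1 | 1 | 1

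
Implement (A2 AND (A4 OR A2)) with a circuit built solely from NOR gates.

((A2 NOR A2) NOR (((A4 NOR A2) NOR (A4 NOR A2)) NOR ((A4 NOR A2) NOR (A4 NOR A2))))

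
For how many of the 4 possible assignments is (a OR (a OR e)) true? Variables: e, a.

Satisfying assignments: (0,1), (1,0), (1,1)
Count: 3 out of 4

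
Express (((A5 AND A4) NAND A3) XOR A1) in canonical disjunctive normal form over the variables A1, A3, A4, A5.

(NOT A1 AND NOT A3 AND NOT A4 AND NOT A5) OR (NOT A1 AND NOT A3 AND NOT A4 AND A5) OR (NOT A1 AND NOT A3 AND A4 AND NOT A5) OR (NOT A1 AND NOT A3 AND A4 AND A5) OR (NOT A1 AND A3 AND NOT A4 AND NOT A5) OR (NOT A1 AND A3 AND NOT A4 AND A5) OR (NOT A1 AND A3 AND A4 AND NOT A5) OR (A1 AND A3 AND A4 AND A5)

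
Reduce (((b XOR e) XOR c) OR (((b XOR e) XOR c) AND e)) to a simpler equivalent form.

By absorption (E OR (E AND v) = E):
= ((b XOR e) XOR c)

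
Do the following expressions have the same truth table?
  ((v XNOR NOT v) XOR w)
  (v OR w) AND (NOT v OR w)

Yes, they are equivalent — the two output columns agree on all 4 assignments:
v | w | Expression 1 | Expression 2
-----------------------------------
0 | 0 | 0 | 0
0 | 1 | 1 | 1
1 | 0 | 0 | 0
1 | 1 | 1 | 1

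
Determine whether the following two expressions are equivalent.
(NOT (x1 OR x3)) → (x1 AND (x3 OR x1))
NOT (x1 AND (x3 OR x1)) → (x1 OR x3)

Yes, Contrapositive is always equivalent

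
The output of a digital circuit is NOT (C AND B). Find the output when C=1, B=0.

Substituting: NOT (1 AND 0)
= 1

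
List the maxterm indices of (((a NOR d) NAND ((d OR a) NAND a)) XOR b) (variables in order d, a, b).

ΠM(0, 3, 5, 7) = (d OR a OR b) AND (d OR NOT a OR NOT b) AND (NOT d OR a OR NOT b) AND (NOT d OR NOT a OR NOT b)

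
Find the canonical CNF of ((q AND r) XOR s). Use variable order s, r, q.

(s OR r OR q) AND (s OR r OR NOT q) AND (s OR NOT r OR q) AND (NOT s OR NOT r OR NOT q)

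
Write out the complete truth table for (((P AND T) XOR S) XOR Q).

S | P | T | Q | Output
----------------------
0 | 0 | 0 | 0 | 0
0 | 0 | 0 | 1 | 1
0 | 0 | 1 | 0 | 0
0 | 0 | 1 | 1 | 1
0 | 1 | 0 | 0 | 0
0 | 1 | 0 | 1 | 1
0 | 1 | 1 | 0 | 1
0 | 1 | 1 | 1 | 0
1 | 0 | 0 | 0 | 1
1 | 0 | 0 | 1 | 0
1 | 0 | 1 | 0 | 1
1 | 0 | 1 | 1 | 0
1 | 1 | 0 | 0 | 1
1 | 1 | 0 | 1 | 0
1 | 1 | 1 | 0 | 0
1 | 1 | 1 | 1 | 1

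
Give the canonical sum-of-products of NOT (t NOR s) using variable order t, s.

Σm(1, 2, 3) = (NOT t AND s) OR (t AND NOT s) OR (t AND s)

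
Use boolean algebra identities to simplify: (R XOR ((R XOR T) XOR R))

By XOR self-cancellation ((E XOR v) XOR v = E):
= (R XOR T)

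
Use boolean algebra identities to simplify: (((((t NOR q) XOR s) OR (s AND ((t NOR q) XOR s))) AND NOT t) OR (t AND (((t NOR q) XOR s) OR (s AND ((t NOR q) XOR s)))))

By distribution ((E AND v) OR (E AND NOT v) = E) then absorption (E OR (E AND v) = E):
= ((t NOR q) XOR s)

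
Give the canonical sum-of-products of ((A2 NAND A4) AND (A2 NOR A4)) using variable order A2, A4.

Σm(0) = (NOT A2 AND NOT A4)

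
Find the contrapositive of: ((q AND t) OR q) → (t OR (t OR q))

Contrapositive: NOT (t OR (t OR q)) → NOT ((q AND t) OR q)
Note: A statement and its contrapositive are logically equivalent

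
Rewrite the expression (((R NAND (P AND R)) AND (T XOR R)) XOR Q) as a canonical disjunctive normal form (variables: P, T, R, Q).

(NOT P AND NOT T AND NOT R AND Q) OR (NOT P AND NOT T AND R AND NOT Q) OR (NOT P AND T AND NOT R AND NOT Q) OR (NOT P AND T AND R AND Q) OR (P AND NOT T AND NOT R AND Q) OR (P AND NOT T AND R AND Q) OR (P AND T AND NOT R AND NOT Q) OR (P AND T AND R AND Q)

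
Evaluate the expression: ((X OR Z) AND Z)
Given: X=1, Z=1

Substituting: ((1 OR 1) AND 1)
= 1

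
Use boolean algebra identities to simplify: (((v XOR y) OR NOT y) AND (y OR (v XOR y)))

By distribution ((E OR v) AND (E OR NOT v) = E):
= (v XOR y)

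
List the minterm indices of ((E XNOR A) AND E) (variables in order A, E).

Σm(3) = (A AND E)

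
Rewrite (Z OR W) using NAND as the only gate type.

((Z NAND Z) NAND (W NAND W))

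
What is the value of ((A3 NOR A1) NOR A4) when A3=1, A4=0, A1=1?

Substituting: ((1 NOR 1) NOR 0)
= 1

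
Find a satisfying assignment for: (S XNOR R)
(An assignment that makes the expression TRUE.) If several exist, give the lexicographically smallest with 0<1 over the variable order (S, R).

S=0, R=0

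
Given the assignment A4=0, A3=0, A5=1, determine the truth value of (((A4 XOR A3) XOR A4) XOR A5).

Substituting: (((0 XOR 0) XOR 0) XOR 1)
= 1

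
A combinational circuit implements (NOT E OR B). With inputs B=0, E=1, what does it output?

Substituting: (NOT 1 OR 0)
= 0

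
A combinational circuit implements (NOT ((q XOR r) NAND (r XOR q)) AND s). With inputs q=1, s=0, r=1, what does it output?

Substituting: (NOT ((1 XOR 1) NAND (1 XOR 1)) AND 0)
= 0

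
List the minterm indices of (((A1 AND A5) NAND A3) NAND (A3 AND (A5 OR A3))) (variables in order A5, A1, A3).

Σm(0, 2, 4, 6, 7) = (NOT A5 AND NOT A1 AND NOT A3) OR (NOT A5 AND A1 AND NOT A3) OR (A5 AND NOT A1 AND NOT A3) OR (A5 AND A1 AND NOT A3) OR (A5 AND A1 AND A3)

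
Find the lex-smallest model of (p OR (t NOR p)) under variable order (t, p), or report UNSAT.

t=0, p=0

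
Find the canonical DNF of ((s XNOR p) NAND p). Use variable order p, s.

(NOT p AND NOT s) OR (NOT p AND s) OR (p AND NOT s)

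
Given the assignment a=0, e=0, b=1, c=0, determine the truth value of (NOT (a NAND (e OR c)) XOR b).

Substituting: (NOT (0 NAND (0 OR 0)) XOR 1)
= 1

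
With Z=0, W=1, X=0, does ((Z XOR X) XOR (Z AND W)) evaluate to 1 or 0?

Substituting: ((0 XOR 0) XOR (0 AND 1))
= 0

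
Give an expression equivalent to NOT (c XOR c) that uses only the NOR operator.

(((((c NOR c) NOR (c NOR c)) NOR ((c NOR c) NOR (c NOR c))) NOR ((((c NOR c) NOR (c NOR c)) NOR ((c NOR c) NOR (c NOR c))) NOR (((c NOR c) NOR (c NOR c)) NOR ((c NOR c) NOR (c NOR c))))) NOR ((((c NOR c) NOR (c NOR c)) NOR ((c NOR c) NOR (c NOR c))) NOR ((((c NOR c) NOR (c NOR c)) NOR ((c NOR c) NOR (c NOR c))) NOR (((c NOR c) NOR (c NOR c)) NOR ((c NOR c) NOR (c NOR c))))))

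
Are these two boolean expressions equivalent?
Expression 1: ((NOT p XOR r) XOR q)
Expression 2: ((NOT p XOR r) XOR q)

Yes, they are equivalent — the two output columns agree on all 8 assignments:
r | p | q | Expression 1 | Expression 2
---------------------------------------
0 | 0 | 0 | 1 | 1
0 | 0 | 1 | 0 | 0
0 | 1 | 0 | 0 | 0
0 | 1 | 1 | 1 | 1
1 | 0 | 0 | 0 | 0
1 | 0 | 1 | 1 | 1
1 | 1 | 0 | 1 | 1
1 | 1 | 1 | 0 | 0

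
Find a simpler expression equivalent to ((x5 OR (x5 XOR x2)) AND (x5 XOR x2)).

By absorption (E AND (E OR v) = E):
= (x5 XOR x2)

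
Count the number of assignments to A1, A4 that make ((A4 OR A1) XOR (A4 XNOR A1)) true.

Satisfying assignments: (0,0), (0,1), (1,0)
Count: 3 out of 4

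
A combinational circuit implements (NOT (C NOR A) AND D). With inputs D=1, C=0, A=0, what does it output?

Substituting: (NOT (0 NOR 0) AND 1)
= 0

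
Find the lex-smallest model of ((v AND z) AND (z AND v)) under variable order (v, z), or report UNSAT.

v=1, z=1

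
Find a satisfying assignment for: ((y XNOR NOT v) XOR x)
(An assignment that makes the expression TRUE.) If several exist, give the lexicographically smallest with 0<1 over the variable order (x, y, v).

x=0, y=0, v=1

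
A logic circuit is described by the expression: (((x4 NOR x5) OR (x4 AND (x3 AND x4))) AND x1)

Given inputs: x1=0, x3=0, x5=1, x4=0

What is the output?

Substituting: (((0 NOR 1) OR (0 AND (0 AND 0))) AND 0)
= 0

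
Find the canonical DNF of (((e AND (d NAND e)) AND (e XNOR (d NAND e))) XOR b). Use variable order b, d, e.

(NOT b AND NOT d AND e) OR (b AND NOT d AND NOT e) OR (b AND d AND NOT e) OR (b AND d AND e)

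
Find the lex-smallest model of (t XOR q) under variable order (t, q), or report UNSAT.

t=0, q=1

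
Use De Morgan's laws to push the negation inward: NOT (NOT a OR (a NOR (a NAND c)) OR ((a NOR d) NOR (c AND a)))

a AND NOT (a NOR (a NAND c)) AND NOT ((a NOR d) NOR (c AND a))
De Morgan's: NOT(OR of terms) = AND of negations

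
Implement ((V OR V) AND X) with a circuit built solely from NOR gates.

((((V NOR V) NOR (V NOR V)) NOR ((V NOR V) NOR (V NOR V))) NOR (X NOR X))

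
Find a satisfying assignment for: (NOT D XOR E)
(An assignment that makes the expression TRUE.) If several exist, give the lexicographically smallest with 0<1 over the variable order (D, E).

D=0, E=0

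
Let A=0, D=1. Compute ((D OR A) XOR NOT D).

Substituting: ((1 OR 0) XOR NOT 1)
= 1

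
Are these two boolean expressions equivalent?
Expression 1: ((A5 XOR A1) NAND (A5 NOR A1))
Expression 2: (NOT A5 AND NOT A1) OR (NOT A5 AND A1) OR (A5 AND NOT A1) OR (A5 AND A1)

Yes, they are equivalent — the two output columns agree on all 4 assignments:
A5 | A1 | Expression 1 | Expression 2
-------------------------------------
0 | 0 | 1 | 1
0 | 1 | 1 | 1
1 | 0 | 1 | 1
1 | 1 | 1 | 1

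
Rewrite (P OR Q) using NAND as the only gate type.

((P NAND P) NAND (Q NAND Q))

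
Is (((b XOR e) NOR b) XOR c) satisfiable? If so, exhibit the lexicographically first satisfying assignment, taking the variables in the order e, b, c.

e=0, b=0, c=0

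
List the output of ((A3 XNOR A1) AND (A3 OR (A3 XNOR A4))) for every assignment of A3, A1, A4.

A3 | A1 | A4 | Output
---------------------
0 | 0 | 0 | 1
0 | 0 | 1 | 0
0 | 1 | 0 | 0
0 | 1 | 1 | 0
1 | 0 | 0 | 0
1 | 0 | 1 | 0
1 | 1 | 0 | 1
1 | 1 | 1 | 1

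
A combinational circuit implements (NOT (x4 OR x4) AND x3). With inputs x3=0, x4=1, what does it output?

Substituting: (NOT (1 OR 1) AND 0)
= 0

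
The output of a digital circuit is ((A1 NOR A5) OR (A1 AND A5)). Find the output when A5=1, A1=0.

Substituting: ((0 NOR 1) OR (0 AND 1))
= 0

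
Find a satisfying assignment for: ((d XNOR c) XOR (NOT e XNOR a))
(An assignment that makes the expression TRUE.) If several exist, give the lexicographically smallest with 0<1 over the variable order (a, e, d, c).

a=0, e=0, d=0, c=0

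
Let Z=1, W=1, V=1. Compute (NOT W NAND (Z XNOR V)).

Substituting: (NOT 1 NAND (1 XNOR 1))
= 1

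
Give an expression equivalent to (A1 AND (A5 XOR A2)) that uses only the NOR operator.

((A1 NOR A1) NOR (((((A5 NOR A2) NOR (A5 NOR A2)) NOR ((A5 NOR A2) NOR (A5 NOR A2))) NOR ((((A5 NOR A5) NOR (A2 NOR A2)) NOR ((A5 NOR A5) NOR (A2 NOR A2))) NOR (((A5 NOR A5) NOR (A2 NOR A2)) NOR ((A5 NOR A5) NOR (A2 NOR A2))))) NOR ((((A5 NOR A2) NOR (A5 NOR A2)) NOR ((A5 NOR A2) NOR (A5 NOR A2))) NOR ((((A5 NOR A5) NOR (A2 NOR A2)) NOR ((A5 NOR A5) NOR (A2 NOR A2))) NOR (((A5 NOR A5) NOR (A2 NOR A2)) NOR ((A5 NOR A5) NOR (A2 NOR A2)))))))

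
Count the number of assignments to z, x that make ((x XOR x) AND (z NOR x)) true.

No assignment satisfies the expression.
Count: 0 out of 4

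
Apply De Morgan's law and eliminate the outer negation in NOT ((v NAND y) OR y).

NOT (v NAND y) AND NOT y
De Morgan's: NOT(OR of terms) = AND of negations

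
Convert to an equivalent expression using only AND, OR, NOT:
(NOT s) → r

s OR r
(Implication elimination: A → B = NOT A OR B)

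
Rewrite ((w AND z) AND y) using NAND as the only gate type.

((((w NAND z) NAND (w NAND z)) NAND y) NAND (((w NAND z) NAND (w NAND z)) NAND y))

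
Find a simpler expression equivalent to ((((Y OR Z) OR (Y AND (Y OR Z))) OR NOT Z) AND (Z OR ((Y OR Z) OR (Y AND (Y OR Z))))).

By distribution ((E OR v) AND (E OR NOT v) = E) then absorption (E OR (E AND v) = E):
= (Y OR Z)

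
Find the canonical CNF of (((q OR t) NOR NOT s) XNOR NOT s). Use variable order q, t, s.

(q OR t OR s) AND (q OR t OR NOT s) AND (q OR NOT t OR s) AND (NOT q OR t OR s) AND (NOT q OR NOT t OR s)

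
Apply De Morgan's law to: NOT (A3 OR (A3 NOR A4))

NOT A3 AND NOT (A3 NOR A4)
De Morgan's: NOT(OR of terms) = AND of negations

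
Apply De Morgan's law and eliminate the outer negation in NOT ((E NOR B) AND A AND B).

NOT (E NOR B) OR NOT A OR NOT B
De Morgan's: NOT(AND of terms) = OR of negations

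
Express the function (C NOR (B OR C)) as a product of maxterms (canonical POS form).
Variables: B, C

ΠM(1, 2, 3) = (B OR NOT C) AND (NOT B OR C) AND (NOT B OR NOT C)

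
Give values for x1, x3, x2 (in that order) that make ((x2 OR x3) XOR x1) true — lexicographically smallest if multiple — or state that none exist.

x1=0, x3=0, x2=1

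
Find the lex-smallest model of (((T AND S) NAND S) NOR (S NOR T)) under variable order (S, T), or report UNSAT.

S=1, T=1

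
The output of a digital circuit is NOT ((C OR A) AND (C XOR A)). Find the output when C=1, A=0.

Substituting: NOT ((1 OR 0) AND (1 XOR 0))
= 0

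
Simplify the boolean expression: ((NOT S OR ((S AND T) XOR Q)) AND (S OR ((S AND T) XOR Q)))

By distribution ((E OR v) AND (E OR NOT v) = E):
= ((S AND T) XOR Q)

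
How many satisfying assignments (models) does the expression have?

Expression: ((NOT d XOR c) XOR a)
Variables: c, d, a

Satisfying assignments: (0,0,0), (0,1,1), (1,0,1), (1,1,0)
Count: 4 out of 8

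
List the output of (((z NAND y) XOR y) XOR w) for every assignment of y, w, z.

y | w | z | Output
------------------
0 | 0 | 0 | 1
0 | 0 | 1 | 1
0 | 1 | 0 | 0
0 | 1 | 1 | 0
1 | 0 | 0 | 0
1 | 0 | 1 | 1
1 | 1 | 0 | 1
1 | 1 | 1 | 0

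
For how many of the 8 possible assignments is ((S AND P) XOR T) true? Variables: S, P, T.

Satisfying assignments: (0,0,1), (0,1,1), (1,0,1), (1,1,0)
Count: 4 out of 8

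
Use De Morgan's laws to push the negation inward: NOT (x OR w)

NOT x AND NOT w
De Morgan's: NOT(OR of terms) = AND of negations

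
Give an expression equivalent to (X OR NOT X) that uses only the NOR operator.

((X NOR (X NOR X)) NOR (X NOR (X NOR X)))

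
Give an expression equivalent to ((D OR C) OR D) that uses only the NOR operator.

((((D NOR C) NOR (D NOR C)) NOR D) NOR (((D NOR C) NOR (D NOR C)) NOR D))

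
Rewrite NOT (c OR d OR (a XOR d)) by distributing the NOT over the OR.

NOT c AND NOT d AND NOT (a XOR d)
De Morgan's: NOT(OR of terms) = AND of negations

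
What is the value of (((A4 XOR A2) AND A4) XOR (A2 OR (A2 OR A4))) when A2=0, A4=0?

Substituting: (((0 XOR 0) AND 0) XOR (0 OR (0 OR 0)))
= 0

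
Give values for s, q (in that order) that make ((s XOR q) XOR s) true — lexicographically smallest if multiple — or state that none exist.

s=0, q=1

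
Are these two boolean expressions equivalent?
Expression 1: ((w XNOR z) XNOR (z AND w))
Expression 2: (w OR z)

Yes, they are equivalent — the two output columns agree on all 4 assignments:
w | z | Expression 1 | Expression 2
-----------------------------------
0 | 0 | 0 | 0
0 | 1 | 1 | 1
1 | 0 | 1 | 1
1 | 1 | 1 | 1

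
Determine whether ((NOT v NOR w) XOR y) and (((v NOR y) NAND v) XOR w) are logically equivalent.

No. Counterexample: with v=0, y=0, w=0, Expression 1 = 0 but Expression 2 = 1.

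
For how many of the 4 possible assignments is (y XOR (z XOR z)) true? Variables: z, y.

Satisfying assignments: (0,1), (1,1)
Count: 2 out of 4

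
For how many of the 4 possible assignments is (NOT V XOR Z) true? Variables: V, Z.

Satisfying assignments: (0,0), (1,1)
Count: 2 out of 4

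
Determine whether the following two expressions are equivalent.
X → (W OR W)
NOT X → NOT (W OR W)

No, Inverse is not equivalent to original (counterexample: X=0, W=1)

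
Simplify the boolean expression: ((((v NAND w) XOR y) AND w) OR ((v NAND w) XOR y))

By absorption (E OR (E AND v) = E):
= ((v NAND w) XOR y)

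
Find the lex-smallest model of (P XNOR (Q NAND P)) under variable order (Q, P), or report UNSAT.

Q=0, P=1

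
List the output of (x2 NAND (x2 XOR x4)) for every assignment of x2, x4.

x2 | x4 | Output
----------------
0 | 0 | 1
0 | 1 | 1
1 | 0 | 0
1 | 1 | 1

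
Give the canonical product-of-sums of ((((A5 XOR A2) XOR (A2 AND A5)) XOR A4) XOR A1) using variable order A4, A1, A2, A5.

ΠM(0, 5, 6, 7, 9, 10, 11, 12) = (A4 OR A1 OR A2 OR A5) AND (A4 OR NOT A1 OR A2 OR NOT A5) AND (A4 OR NOT A1 OR NOT A2 OR A5) AND (A4 OR NOT A1 OR NOT A2 OR NOT A5) AND (NOT A4 OR A1 OR A2 OR NOT A5) AND (NOT A4 OR A1 OR NOT A2 OR A5) AND (NOT A4 OR A1 OR NOT A2 OR NOT A5) AND (NOT A4 OR NOT A1 OR A2 OR A5)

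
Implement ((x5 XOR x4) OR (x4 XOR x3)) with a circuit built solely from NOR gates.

((((((x5 NOR x4) NOR (x5 NOR x4)) NOR ((x5 NOR x4) NOR (x5 NOR x4))) NOR ((((x5 NOR x5) NOR (x4 NOR x4)) NOR ((x5 NOR x5) NOR (x4 NOR x4))) NOR (((x5 NOR x5) NOR (x4 NOR x4)) NOR ((x5 NOR x5) NOR (x4 NOR x4))))) NOR ((((x4 NOR x3) NOR (x4 NOR x3)) NOR ((x4 NOR x3) NOR (x4 NOR x3))) NOR ((((x4 NOR x4) NOR (x3 NOR x3)) NOR ((x4 NOR x4) NOR (x3 NOR x3))) NOR (((x4 NOR x4) NOR (x3 NOR x3)) NOR ((x4 NOR x4) NOR (x3 NOR x3)))))) NOR (((((x5 NOR x4) NOR (x5 NOR x4)) NOR ((x5 NOR x4) NOR (x5 NOR x4))) NOR ((((x5 NOR x5) NOR (x4 NOR x4)) NOR ((x5 NOR x5) NOR (x4 NOR x4))) NOR (((x5 NOR x5) NOR (x4 NOR x4)) NOR ((x5 NOR x5) NOR (x4 NOR x4))))) NOR ((((x4 NOR x3) NOR (x4 NOR x3)) NOR ((x4 NOR x3) NOR (x4 NOR x3))) NOR ((((x4 NOR x4) NOR (x3 NOR x3)) NOR ((x4 NOR x4) NOR (x3 NOR x3))) NOR (((x4 NOR x4) NOR (x3 NOR x3)) NOR ((x4 NOR x4) NOR (x3 NOR x3)))))))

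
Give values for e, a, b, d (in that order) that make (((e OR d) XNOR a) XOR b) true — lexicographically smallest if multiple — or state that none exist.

e=0, a=0, b=0, d=0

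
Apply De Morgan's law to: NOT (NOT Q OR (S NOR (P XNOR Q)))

Q AND NOT (S NOR (P XNOR Q))
De Morgan's: NOT(OR of terms) = AND of negations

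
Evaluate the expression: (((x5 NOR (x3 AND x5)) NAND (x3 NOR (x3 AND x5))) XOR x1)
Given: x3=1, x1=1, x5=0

Substituting: (((0 NOR (1 AND 0)) NAND (1 NOR (1 AND 0))) XOR 1)
= 0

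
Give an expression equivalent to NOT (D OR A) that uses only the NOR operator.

(((D NOR A) NOR (D NOR A)) NOR ((D NOR A) NOR (D NOR A)))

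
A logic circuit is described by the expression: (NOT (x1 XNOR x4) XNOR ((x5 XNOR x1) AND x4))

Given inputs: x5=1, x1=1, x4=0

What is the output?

Substituting: (NOT (1 XNOR 0) XNOR ((1 XNOR 1) AND 0))
= 0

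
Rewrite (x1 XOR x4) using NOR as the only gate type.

((((x1 NOR x4) NOR (x1 NOR x4)) NOR ((x1 NOR x4) NOR (x1 NOR x4))) NOR ((((x1 NOR x1) NOR (x4 NOR x4)) NOR ((x1 NOR x1) NOR (x4 NOR x4))) NOR (((x1 NOR x1) NOR (x4 NOR x4)) NOR ((x1 NOR x1) NOR (x4 NOR x4)))))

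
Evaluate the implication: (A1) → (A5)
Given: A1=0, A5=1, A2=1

Antecedent (A1) = 0; consequent (A5) = 1.
0 → 1 = 1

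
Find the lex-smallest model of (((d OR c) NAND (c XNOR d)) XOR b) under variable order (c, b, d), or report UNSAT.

c=0, b=0, d=0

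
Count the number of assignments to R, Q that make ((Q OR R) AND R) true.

Satisfying assignments: (1,0), (1,1)
Count: 2 out of 4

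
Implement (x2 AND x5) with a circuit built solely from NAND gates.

((x2 NAND x5) NAND (x2 NAND x5))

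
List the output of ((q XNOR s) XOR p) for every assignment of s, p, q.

s | p | q | Output
------------------
0 | 0 | 0 | 1
0 | 0 | 1 | 0
0 | 1 | 0 | 0
0 | 1 | 1 | 1
1 | 0 | 0 | 0
1 | 0 | 1 | 1
1 | 1 | 0 | 1
1 | 1 | 1 | 0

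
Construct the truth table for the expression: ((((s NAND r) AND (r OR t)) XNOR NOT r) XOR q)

q | r | t | s | Output
----------------------
0 | 0 | 0 | 0 | 0
0 | 0 | 0 | 1 | 0
0 | 0 | 1 | 0 | 1
0 | 0 | 1 | 1 | 1
0 | 1 | 0 | 0 | 0
0 | 1 | 0 | 1 | 1
0 | 1 | 1 | 0 | 0
0 | 1 | 1 | 1 | 1
1 | 0 | 0 | 0 | 1
1 | 0 | 0 | 1 | 1
1 | 0 | 1 | 0 | 0
1 | 0 | 1 | 1 | 0
1 | 1 | 0 | 0 | 1
1 | 1 | 0 | 1 | 0
1 | 1 | 1 | 0 | 1
1 | 1 | 1 | 1 | 0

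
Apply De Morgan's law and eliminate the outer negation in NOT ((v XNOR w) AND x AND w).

NOT (v XNOR w) OR NOT x OR NOT w
De Morgan's: NOT(AND of terms) = OR of negations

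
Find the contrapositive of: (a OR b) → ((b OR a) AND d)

Contrapositive: NOT ((b OR a) AND d) → NOT (a OR b)
Note: A statement and its contrapositive are logically equivalent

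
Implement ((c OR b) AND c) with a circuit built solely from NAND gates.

((((c NAND c) NAND (b NAND b)) NAND c) NAND (((c NAND c) NAND (b NAND b)) NAND c))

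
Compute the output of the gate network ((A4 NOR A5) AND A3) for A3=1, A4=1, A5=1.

Substituting: ((1 NOR 1) AND 1)
= 0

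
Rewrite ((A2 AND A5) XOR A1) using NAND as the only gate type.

((((A2 NAND A5) NAND (A2 NAND A5)) NAND (((A2 NAND A5) NAND (A2 NAND A5)) NAND A1)) NAND (A1 NAND (((A2 NAND A5) NAND (A2 NAND A5)) NAND A1)))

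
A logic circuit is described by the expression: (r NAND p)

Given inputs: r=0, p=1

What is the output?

Substituting: (0 NAND 1)
= 1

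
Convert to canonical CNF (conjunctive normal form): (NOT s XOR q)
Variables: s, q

(s OR NOT q) AND (NOT s OR q)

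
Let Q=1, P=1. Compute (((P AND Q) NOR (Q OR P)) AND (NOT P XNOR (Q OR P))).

Substituting: (((1 AND 1) NOR (1 OR 1)) AND (NOT 1 XNOR (1 OR 1)))
= 0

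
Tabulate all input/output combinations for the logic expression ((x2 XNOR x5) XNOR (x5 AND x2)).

x5 | x2 | Output
----------------
0 | 0 | 0
0 | 1 | 1
1 | 0 | 1
1 | 1 | 1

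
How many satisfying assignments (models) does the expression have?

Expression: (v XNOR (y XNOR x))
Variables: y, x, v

Satisfying assignments: (0,0,1), (0,1,0), (1,0,0), (1,1,1)
Count: 4 out of 8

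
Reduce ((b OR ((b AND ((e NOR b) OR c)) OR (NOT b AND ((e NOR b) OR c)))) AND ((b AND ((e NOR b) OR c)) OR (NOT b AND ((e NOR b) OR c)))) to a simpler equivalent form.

By absorption (E AND (E OR v) = E) then distribution ((E AND v) OR (E AND NOT v) = E):
= ((e NOR b) OR c)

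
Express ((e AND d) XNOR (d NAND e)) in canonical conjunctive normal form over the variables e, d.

(e OR d) AND (e OR NOT d) AND (NOT e OR d) AND (NOT e OR NOT d)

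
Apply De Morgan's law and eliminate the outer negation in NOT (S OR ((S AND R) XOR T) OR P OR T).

NOT S AND NOT ((S AND R) XOR T) AND NOT P AND NOT T
De Morgan's: NOT(OR of terms) = AND of negations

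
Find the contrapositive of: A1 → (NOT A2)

Contrapositive: A2 → NOT A1
Note: A statement and its contrapositive are logically equivalent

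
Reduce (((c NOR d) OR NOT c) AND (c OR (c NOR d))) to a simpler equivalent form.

By distribution ((E OR v) AND (E OR NOT v) = E):
= (c NOR d)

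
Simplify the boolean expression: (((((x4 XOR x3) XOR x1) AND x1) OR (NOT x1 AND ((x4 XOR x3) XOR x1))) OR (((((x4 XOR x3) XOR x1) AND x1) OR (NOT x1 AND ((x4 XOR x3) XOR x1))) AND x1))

By absorption (E OR (E AND v) = E) then distribution ((E AND v) OR (E AND NOT v) = E):
= ((x4 XOR x3) XOR x1)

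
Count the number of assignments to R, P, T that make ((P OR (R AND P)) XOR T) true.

Satisfying assignments: (0,0,1), (0,1,0), (1,0,1), (1,1,0)
Count: 4 out of 8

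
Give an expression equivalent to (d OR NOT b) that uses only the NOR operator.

((d NOR (b NOR b)) NOR (d NOR (b NOR b)))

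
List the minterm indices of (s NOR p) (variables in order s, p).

Σm(0) = (NOT s AND NOT p)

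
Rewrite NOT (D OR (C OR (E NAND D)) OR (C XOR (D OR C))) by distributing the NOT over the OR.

NOT D AND NOT (C OR (E NAND D)) AND NOT (C XOR (D OR C))
De Morgan's: NOT(OR of terms) = AND of negations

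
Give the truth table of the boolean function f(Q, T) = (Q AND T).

Q | T | Output
--------------
0 | 0 | 0
0 | 1 | 0
1 | 0 | 0
1 | 1 | 1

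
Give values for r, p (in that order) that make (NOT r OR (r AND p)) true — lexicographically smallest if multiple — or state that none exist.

r=0, p=0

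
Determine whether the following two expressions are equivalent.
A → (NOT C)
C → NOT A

Yes, Contrapositive is always equivalent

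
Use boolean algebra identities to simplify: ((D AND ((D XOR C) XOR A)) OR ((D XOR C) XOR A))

By absorption (E OR (E AND v) = E):
= ((D XOR C) XOR A)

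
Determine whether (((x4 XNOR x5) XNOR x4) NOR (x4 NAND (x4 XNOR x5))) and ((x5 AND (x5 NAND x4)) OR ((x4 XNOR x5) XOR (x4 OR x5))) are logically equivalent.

No. Counterexample: with x4=0, x5=0, Expression 1 = 0 but Expression 2 = 1.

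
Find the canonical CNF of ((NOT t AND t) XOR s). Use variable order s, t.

(s OR t) AND (s OR NOT t)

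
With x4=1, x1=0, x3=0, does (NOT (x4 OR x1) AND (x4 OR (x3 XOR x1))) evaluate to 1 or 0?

Substituting: (NOT (1 OR 0) AND (1 OR (0 XOR 0)))
= 0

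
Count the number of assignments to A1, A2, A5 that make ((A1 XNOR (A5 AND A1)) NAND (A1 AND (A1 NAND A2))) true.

Satisfying assignments: (0,0,0), (0,0,1), (0,1,0), (0,1,1), (1,0,0), (1,1,0), (1,1,1)
Count: 7 out of 8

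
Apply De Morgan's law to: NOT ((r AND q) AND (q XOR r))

NOT (r AND q) OR NOT (q XOR r)
De Morgan's: NOT(AND of terms) = OR of negations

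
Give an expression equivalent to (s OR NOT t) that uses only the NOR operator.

((s NOR (t NOR t)) NOR (s NOR (t NOR t)))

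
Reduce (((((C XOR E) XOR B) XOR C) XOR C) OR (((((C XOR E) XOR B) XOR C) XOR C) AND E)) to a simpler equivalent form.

By absorption (E OR (E AND v) = E) then XOR self-cancellation ((E XOR v) XOR v = E):
= ((C XOR E) XOR B)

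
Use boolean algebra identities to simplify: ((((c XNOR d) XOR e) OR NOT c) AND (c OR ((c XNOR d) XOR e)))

By distribution ((E OR v) AND (E OR NOT v) = E):
= ((c XNOR d) XOR e)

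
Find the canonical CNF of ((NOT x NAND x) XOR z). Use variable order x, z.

(x OR NOT z) AND (NOT x OR NOT z)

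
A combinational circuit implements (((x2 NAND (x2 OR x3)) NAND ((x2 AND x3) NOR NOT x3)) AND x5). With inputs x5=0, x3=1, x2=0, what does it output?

Substituting: (((0 NAND (0 OR 1)) NAND ((0 AND 1) NOR NOT 1)) AND 0)
= 0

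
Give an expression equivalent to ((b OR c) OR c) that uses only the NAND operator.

((((b NAND b) NAND (c NAND c)) NAND ((b NAND b) NAND (c NAND c))) NAND (c NAND c))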